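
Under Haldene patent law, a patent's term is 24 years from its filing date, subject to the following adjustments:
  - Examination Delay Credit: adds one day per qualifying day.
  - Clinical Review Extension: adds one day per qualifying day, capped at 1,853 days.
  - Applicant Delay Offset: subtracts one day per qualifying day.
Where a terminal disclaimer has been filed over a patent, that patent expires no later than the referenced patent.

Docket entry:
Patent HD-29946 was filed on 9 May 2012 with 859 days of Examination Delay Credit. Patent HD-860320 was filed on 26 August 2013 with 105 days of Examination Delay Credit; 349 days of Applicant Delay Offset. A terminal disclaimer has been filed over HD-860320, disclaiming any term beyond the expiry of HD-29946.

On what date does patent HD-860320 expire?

December 25, 2036

Natural term of HD-860320:
  Base: filing + 24 years → 26 August 2037.
  Examination Delay Credit: +105 days → 9 December 2037.
  Applicant Delay Offset: −349 days → 25 December 2036.
Expiry of referenced patent HD-29946:
  Base: filing + 24 years → 9 May 2036.
  Examination Delay Credit: +859 days → 15 September 2038.
Terminal disclaimer: HD-860320 expires on the earlier of 25 December 2036 and 15 September 2038.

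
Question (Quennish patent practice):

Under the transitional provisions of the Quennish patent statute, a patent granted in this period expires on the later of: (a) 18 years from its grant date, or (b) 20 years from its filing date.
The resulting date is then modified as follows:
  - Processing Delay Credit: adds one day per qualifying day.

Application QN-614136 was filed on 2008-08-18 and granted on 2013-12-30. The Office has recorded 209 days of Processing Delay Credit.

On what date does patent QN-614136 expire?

July 26, 2032

(a) grant + 18 years → 30 December 2031.
(b) filing + 20 years → 18 August 2028.
Later of the two: 30 December 2031.
Processing Delay Credit: +209 days → 26 July 2032.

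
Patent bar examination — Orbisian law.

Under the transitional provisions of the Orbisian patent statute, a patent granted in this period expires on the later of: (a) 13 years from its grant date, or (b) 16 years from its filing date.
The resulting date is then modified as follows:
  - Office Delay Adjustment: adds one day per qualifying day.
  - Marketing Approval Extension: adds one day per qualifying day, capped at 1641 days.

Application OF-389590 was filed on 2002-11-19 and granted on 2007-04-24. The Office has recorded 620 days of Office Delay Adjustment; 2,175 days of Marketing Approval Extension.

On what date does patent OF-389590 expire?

2026-07-03

(a) grant + 13 years → 24 April 2020.
(b) filing + 16 years → 19 November 2018.
Later of the two: 24 April 2020.
Office Delay Adjustment: +620 days → 4 January 2022.
Marketing Approval Extension: 2175 days claimed exceeds the 1641-day cap, so +1641 days → 3 July 2026.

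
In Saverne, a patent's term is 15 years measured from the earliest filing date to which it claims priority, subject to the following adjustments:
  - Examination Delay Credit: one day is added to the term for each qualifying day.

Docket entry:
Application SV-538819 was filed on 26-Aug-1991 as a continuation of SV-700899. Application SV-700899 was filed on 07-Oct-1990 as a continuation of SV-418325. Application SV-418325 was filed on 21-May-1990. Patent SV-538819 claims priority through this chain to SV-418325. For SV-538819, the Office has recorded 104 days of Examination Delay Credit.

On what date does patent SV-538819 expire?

2005-09-02

Earliest priority filing: 21 May 1990.
Base term: 21 May 1990 + 15 years → 21 May 2005.
Examination Delay Credit: +104 days → 2 September 2005.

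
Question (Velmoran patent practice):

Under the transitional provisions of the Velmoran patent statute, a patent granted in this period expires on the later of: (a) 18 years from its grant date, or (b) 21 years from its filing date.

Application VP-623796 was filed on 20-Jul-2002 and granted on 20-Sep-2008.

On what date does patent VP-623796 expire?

2026-09-20

(a) grant + 18 years → 20 September 2026.
(b) filing + 21 years → 20 July 2023.
Later of the two: 20 September 2026.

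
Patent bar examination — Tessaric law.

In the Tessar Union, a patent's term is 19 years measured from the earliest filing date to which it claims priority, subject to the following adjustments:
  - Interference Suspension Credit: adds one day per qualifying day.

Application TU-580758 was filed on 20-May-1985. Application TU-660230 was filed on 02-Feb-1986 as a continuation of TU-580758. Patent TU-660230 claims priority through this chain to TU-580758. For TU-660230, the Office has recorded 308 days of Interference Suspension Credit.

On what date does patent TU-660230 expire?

Earliest priority filing: 20 May 1985.
Base term: 20 May 1985 + 19 years → 20 May 2004.
Interference Suspension Credit: +308 days → 24 March 2005.

2005-03-24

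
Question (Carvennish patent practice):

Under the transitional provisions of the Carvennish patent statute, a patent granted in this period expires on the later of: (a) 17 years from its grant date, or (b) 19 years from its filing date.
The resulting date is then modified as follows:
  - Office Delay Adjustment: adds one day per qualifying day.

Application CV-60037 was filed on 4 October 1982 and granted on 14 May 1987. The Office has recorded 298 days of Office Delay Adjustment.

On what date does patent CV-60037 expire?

2005-03-08

(a) grant + 17 years → 14 May 2004.
(b) filing + 19 years → 4 October 2001.
Later of the two: 14 May 2004.
Office Delay Adjustment: +298 days → 8 March 2005.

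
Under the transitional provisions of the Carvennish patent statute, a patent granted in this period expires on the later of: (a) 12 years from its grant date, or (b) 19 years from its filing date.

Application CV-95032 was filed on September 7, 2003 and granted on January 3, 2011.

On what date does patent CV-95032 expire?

2023-01-03

(a) grant + 12 years → 3 January 2023.
(b) filing + 19 years → 7 September 2022.
Later of the two: 3 January 2023.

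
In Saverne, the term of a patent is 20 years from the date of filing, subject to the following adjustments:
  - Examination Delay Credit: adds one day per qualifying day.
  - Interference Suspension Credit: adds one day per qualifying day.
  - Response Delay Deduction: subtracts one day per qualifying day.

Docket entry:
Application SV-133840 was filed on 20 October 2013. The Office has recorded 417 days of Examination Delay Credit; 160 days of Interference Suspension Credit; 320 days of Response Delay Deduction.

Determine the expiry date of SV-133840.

July 4, 2034

Base term: filing date + 20 years → 20 October 2033.
Examination Delay Credit: +417 days → 11 December 2034.
Interference Suspension Credit: +160 days → 20 May 2035.
Response Delay Deduction: −320 days → 4 July 2034.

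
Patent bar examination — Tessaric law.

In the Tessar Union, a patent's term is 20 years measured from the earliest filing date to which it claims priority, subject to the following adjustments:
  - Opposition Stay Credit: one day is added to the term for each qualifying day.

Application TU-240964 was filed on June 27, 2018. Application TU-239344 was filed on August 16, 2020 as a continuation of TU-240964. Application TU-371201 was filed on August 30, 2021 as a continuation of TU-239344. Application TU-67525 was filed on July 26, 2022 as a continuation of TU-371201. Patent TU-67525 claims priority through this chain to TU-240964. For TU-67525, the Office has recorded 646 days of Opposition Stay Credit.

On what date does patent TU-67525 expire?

2040-04-03

Earliest priority filing: 27 June 2018.
Base term: 27 June 2018 + 20 years → 27 June 2038.
Opposition Stay Credit: +646 days → 3 April 2040.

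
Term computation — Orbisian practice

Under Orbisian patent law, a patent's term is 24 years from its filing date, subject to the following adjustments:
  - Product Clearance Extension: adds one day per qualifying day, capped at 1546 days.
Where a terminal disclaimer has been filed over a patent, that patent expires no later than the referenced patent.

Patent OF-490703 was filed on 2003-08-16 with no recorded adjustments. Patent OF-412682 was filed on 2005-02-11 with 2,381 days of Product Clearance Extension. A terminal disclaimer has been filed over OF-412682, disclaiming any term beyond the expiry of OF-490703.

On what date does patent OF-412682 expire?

Natural term of OF-412682:
  Base: filing + 24 years → 11 February 2029.
  Product Clearance Extension: 2381 days claimed exceeds the 1546-day cap, so +1546 days → 7 May 2033.
Expiry of referenced patent OF-490703:
  Base: filing + 24 years → 16 August 2027.
Terminal disclaimer: OF-412682 expires on the earlier of 7 May 2033 and 16 August 2027.

2027-08-16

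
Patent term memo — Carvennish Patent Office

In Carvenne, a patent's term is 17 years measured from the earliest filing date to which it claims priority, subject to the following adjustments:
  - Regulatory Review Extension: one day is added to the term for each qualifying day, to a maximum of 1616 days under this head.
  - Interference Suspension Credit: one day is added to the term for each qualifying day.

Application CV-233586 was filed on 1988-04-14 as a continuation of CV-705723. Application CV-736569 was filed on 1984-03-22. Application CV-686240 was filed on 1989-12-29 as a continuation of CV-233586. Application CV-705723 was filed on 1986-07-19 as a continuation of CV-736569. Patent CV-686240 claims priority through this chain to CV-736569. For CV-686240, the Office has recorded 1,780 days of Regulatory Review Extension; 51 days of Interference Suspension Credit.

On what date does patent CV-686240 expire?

October 14, 2005

Earliest priority filing: 22 March 1984.
Base term: 22 March 1984 + 17 years → 22 March 2001.
Regulatory Review Extension: 1780 days claimed exceeds the 1616-day cap, so +1616 days → 24 August 2005.
Interference Suspension Credit: +51 days → 14 October 2005.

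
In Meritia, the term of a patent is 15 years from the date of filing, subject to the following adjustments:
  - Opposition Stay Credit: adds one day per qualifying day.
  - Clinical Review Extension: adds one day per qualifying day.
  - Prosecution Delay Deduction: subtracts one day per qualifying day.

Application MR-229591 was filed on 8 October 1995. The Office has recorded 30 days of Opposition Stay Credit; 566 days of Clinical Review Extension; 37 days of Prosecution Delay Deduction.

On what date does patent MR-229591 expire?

Base term: filing date + 15 years → 8 October 2010.
Opposition Stay Credit: +30 days → 7 November 2010.
Clinical Review Extension: +566 days → 26 May 2012.
Prosecution Delay Deduction: −37 days → 19 April 2012.

April 19, 2012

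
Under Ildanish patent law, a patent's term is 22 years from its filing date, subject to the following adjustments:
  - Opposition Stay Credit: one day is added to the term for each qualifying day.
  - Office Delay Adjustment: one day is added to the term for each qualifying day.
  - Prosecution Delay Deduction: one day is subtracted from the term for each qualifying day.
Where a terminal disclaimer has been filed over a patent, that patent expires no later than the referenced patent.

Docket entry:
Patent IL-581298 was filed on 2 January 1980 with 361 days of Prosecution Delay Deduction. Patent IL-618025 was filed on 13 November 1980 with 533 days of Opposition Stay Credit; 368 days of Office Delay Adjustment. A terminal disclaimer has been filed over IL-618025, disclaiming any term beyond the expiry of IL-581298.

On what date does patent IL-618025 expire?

Natural term of IL-618025:
  Base: filing + 22 years → 13 November 2002.
  Opposition Stay Credit: +533 days → 29 April 2004.
  Office Delay Adjustment: +368 days → 2 May 2005.
Expiry of referenced patent IL-581298:
  Base: filing + 22 years → 2 January 2002.
  Prosecution Delay Deduction: −361 days → 6 January 2001.
Terminal disclaimer: IL-618025 expires on the earlier of 2 May 2005 and 6 January 2001.

January 6, 2001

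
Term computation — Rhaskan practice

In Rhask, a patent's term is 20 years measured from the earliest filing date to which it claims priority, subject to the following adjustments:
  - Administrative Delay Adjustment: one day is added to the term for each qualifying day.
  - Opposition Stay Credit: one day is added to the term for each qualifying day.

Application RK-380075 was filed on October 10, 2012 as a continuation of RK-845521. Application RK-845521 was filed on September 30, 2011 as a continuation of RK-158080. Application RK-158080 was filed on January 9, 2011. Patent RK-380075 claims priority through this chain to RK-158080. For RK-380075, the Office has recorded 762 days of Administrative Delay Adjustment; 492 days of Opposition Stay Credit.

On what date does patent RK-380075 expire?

Earliest priority filing: 9 January 2011.
Base term: 9 January 2011 + 20 years → 9 January 2031.
Administrative Delay Adjustment: +762 days → 9 February 2033.
Opposition Stay Credit: +492 days → 16 June 2034.

June 16, 2034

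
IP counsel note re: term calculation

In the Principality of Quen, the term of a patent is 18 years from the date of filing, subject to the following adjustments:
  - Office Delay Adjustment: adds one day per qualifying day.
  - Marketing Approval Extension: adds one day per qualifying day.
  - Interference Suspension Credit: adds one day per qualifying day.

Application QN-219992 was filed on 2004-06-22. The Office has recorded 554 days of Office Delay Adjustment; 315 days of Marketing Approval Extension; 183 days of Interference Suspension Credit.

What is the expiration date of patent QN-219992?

Base term: filing date + 18 years → 22 June 2022.
Office Delay Adjustment: +554 days → 28 December 2023.
Marketing Approval Extension: +315 days → 7 November 2024.
Interference Suspension Credit: +183 days → 9 May 2025.

2025-05-09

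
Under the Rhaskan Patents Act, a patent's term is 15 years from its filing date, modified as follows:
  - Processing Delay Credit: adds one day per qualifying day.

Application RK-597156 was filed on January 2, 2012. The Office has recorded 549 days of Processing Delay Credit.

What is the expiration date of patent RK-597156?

2028-07-04

Base term: filing date + 15 years → 2 January 2027.
Processing Delay Credit: +549 days → 4 July 2028.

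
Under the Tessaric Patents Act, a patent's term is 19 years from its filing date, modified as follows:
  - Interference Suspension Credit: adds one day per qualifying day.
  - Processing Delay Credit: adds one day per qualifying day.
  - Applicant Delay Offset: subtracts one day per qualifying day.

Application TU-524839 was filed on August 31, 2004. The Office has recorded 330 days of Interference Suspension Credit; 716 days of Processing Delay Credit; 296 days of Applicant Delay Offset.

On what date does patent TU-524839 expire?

2025-09-19

Base term: filing date + 19 years → 31 August 2023.
Interference Suspension Credit: +330 days → 26 July 2024.
Processing Delay Credit: +716 days → 12 July 2026.
Applicant Delay Offset: −296 days → 19 September 2025.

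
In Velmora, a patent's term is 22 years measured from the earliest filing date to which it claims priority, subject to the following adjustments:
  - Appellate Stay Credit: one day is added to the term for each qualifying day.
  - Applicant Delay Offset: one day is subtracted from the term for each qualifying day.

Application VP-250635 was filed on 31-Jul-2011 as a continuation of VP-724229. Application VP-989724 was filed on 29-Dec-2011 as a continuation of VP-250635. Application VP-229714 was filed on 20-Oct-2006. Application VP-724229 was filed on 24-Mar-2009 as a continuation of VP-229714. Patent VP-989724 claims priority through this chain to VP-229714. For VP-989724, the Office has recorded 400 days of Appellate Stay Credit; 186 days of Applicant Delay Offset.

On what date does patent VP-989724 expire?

2029-05-22

Earliest priority filing: 20 October 2006.
Base term: 20 October 2006 + 22 years → 20 October 2028.
Appellate Stay Credit: +400 days → 24 November 2029.
Applicant Delay Offset: −186 days → 22 May 2029.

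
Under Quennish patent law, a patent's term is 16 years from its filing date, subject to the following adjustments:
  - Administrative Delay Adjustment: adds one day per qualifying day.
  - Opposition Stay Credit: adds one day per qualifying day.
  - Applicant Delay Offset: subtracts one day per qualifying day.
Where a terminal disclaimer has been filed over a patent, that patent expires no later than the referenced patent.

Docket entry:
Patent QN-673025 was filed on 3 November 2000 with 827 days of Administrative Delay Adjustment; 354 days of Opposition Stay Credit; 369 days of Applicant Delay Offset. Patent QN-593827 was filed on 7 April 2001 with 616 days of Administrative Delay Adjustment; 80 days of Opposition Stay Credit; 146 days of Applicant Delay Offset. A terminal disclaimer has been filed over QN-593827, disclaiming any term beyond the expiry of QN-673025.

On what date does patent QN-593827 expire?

Natural term of QN-593827:
  Base: filing + 16 years → 7 April 2017.
  Administrative Delay Adjustment: +616 days → 14 December 2018.
  Opposition Stay Credit: +80 days → 4 March 2019.
  Applicant Delay Offset: −146 days → 9 October 2018.
Expiry of referenced patent QN-673025:
  Base: filing + 16 years → 3 November 2016.
  Administrative Delay Adjustment: +827 days → 8 February 2019.
  Opposition Stay Credit: +354 days → 28 January 2020.
  Applicant Delay Offset: −369 days → 24 January 2019.
Terminal disclaimer: QN-593827 expires on the earlier of 9 October 2018 and 24 January 2019.

October 9, 2018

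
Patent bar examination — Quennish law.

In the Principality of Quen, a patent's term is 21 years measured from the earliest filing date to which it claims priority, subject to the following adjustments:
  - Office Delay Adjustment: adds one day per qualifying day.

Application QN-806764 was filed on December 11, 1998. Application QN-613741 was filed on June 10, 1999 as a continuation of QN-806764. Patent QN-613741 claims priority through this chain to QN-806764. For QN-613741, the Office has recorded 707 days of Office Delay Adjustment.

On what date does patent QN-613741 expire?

2021-11-17

Earliest priority filing: 11 December 1998.
Base term: 11 December 1998 + 21 years → 11 December 2019.
Office Delay Adjustment: +707 days → 17 November 2021.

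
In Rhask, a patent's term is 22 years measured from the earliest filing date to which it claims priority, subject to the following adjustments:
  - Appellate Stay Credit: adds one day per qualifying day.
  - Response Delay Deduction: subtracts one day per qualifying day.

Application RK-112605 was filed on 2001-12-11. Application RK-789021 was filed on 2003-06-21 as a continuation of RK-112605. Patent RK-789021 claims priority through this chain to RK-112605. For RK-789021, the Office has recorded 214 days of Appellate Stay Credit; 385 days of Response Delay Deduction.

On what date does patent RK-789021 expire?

June 23, 2023

Earliest priority filing: 11 December 2001.
Base term: 11 December 2001 + 22 years → 11 December 2023.
Appellate Stay Credit: +214 days → 12 July 2024.
Response Delay Deduction: −385 days → 23 June 2023.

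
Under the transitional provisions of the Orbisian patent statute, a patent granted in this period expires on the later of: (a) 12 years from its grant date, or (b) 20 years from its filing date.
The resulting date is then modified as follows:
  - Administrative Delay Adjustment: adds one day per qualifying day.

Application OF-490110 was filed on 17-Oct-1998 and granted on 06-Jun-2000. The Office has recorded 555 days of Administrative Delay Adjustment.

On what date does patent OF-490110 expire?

(a) grant + 12 years → 6 June 2012.
(b) filing + 20 years → 17 October 2018.
Later of the two: 17 October 2018.
Administrative Delay Adjustment: +555 days → 24 April 2020.

April 24, 2020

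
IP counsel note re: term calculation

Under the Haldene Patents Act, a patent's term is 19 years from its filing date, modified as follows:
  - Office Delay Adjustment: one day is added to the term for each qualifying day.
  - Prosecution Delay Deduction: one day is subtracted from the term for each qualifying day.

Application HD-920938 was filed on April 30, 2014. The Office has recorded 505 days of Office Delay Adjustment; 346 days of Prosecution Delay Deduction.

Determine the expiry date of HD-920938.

Base term: filing date + 19 years → 30 April 2033.
Office Delay Adjustment: +505 days → 17 September 2034.
Prosecution Delay Deduction: −346 days → 6 October 2033.

2033-10-06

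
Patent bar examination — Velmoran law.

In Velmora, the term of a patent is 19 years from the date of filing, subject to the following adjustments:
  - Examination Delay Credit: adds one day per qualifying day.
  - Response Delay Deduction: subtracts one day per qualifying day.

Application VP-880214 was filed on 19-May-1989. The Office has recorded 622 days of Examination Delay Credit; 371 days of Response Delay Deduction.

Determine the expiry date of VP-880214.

Base term: filing date + 19 years → 19 May 2008.
Examination Delay Credit: +622 days → 31 January 2010.
Response Delay Deduction: −371 days → 25 January 2009.

2009-01-25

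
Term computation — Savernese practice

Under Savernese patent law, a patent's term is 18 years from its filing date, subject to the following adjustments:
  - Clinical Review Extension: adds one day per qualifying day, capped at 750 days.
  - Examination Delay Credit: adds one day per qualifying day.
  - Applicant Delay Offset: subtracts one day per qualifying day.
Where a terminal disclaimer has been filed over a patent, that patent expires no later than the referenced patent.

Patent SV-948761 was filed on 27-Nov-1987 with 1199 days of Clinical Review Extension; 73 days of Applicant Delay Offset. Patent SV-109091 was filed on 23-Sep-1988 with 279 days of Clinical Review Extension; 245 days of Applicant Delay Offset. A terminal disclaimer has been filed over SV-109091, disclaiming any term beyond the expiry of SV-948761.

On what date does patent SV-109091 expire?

Natural term of SV-109091:
  Base: filing + 18 years → 23 September 2006.
  Clinical Review Extension: 279 days (within the 750-day cap) → +279 days → 29 June 2007.
  Applicant Delay Offset: −245 days → 27 October 2006.
Expiry of referenced patent SV-948761:
  Base: filing + 18 years → 27 November 2005.
  Clinical Review Extension: 1199 days claimed exceeds the 750-day cap, so +750 days → 17 December 2007.
  Applicant Delay Offset: −73 days → 5 October 2007.
Terminal disclaimer: SV-109091 expires on the earlier of 27 October 2006 and 5 October 2007.

October 27, 2006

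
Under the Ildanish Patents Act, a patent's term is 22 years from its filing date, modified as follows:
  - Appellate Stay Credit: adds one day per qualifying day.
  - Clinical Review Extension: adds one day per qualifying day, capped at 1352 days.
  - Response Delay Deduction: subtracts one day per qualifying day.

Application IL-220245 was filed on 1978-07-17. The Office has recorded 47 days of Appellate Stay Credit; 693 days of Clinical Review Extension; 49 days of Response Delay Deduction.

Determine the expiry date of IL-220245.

2002-06-08

Base term: filing date + 22 years → 17 July 2000.
Appellate Stay Credit: +47 days → 2 September 2000.
Clinical Review Extension: 693 days (within the 1352-day cap) → +693 days → 27 July 2002.
Response Delay Deduction: −49 days → 8 June 2002.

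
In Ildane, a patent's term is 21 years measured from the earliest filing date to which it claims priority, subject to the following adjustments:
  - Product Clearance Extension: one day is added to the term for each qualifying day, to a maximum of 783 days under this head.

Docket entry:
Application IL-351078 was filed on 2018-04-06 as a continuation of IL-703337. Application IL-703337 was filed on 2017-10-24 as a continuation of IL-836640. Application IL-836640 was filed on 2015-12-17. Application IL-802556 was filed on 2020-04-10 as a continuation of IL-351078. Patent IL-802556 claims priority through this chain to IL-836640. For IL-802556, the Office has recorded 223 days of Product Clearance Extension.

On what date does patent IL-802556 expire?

2037-07-28

Earliest priority filing: 17 December 2015.
Base term: 17 December 2015 + 21 years → 17 December 2036.
Product Clearance Extension: 223 days (within the 783-day cap) → +223 days → 28 July 2037.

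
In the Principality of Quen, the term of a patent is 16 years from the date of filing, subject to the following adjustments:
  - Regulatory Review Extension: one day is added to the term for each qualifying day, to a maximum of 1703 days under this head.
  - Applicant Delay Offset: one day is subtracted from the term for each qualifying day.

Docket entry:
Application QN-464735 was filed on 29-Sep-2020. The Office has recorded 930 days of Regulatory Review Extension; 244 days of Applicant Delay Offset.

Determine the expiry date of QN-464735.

Base term: filing date + 16 years → 29 September 2036.
Regulatory Review Extension: 930 days (within the 1703-day cap) → +930 days → 17 April 2039.
Applicant Delay Offset: −244 days → 16 August 2038.

August 16, 2038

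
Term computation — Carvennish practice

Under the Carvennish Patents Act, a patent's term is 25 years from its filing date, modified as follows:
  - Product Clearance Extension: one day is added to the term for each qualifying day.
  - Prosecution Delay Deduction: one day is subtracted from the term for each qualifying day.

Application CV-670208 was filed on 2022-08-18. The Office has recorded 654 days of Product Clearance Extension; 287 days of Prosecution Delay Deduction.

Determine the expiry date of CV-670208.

2048-08-19

Base term: filing date + 25 years → 18 August 2047.
Product Clearance Extension: +654 days → 2 June 2049.
Prosecution Delay Deduction: −287 days → 19 August 2048.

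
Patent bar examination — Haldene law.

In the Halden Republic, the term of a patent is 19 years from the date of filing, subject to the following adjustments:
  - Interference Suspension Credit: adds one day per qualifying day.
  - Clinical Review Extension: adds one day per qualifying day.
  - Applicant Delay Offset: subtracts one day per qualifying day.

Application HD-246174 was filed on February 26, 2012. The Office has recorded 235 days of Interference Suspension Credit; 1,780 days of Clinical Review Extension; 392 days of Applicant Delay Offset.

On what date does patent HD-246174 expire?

Base term: filing date + 19 years → 26 February 2031.
Interference Suspension Credit: +235 days → 19 October 2031.
Clinical Review Extension: +1780 days → 2 September 2036.
Applicant Delay Offset: −392 days → 7 August 2035.

2035-08-07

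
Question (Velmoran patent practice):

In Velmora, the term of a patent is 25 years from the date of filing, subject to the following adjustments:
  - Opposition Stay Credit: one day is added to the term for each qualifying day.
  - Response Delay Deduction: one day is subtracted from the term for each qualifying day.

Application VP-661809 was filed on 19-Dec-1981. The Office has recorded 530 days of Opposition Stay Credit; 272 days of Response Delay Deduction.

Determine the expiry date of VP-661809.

September 3, 2007

Base term: filing date + 25 years → 19 December 2006.
Opposition Stay Credit: +530 days → 1 June 2008.
Response Delay Deduction: −272 days → 3 September 2007.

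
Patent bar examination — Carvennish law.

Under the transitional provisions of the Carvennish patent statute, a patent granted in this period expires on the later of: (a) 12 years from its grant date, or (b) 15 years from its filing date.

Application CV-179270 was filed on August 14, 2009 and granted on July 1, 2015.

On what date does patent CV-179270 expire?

(a) grant + 12 years → 1 July 2027.
(b) filing + 15 years → 14 August 2024.
Later of the two: 1 July 2027.

July 1, 2027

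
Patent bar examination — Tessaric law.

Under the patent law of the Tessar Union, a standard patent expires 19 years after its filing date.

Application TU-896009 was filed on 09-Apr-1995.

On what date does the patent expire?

April 9, 2014

Filing date + 19 years → 9 April 2014.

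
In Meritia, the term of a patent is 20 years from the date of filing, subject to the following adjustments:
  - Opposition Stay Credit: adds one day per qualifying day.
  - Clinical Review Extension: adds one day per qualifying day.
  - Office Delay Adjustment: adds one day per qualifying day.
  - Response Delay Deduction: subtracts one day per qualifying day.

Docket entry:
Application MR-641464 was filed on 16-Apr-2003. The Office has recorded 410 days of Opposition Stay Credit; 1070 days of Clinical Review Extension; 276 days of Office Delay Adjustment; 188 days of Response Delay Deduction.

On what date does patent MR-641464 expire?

August 1, 2027

Base term: filing date + 20 years → 16 April 2023.
Opposition Stay Credit: +410 days → 30 May 2024.
Clinical Review Extension: +1070 days → 5 May 2027.
Office Delay Adjustment: +276 days → 5 February 2028.
Response Delay Deduction: −188 days → 1 August 2027.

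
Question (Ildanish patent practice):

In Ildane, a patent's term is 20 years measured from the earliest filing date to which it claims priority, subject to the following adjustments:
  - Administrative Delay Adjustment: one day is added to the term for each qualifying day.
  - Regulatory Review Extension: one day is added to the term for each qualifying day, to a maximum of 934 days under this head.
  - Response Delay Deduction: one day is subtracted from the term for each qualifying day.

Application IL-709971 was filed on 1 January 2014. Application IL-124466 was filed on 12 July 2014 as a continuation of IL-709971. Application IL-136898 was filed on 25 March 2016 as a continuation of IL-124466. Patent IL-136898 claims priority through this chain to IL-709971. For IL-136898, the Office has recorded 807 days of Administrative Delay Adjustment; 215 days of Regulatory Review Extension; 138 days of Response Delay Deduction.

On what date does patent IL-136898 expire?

June 3, 2036

Earliest priority filing: 1 January 2014.
Base term: 1 January 2014 + 20 years → 1 January 2034.
Administrative Delay Adjustment: +807 days → 18 March 2036.
Regulatory Review Extension: 215 days (within the 934-day cap) → +215 days → 19 October 2036.
Response Delay Deduction: −138 days → 3 June 2036.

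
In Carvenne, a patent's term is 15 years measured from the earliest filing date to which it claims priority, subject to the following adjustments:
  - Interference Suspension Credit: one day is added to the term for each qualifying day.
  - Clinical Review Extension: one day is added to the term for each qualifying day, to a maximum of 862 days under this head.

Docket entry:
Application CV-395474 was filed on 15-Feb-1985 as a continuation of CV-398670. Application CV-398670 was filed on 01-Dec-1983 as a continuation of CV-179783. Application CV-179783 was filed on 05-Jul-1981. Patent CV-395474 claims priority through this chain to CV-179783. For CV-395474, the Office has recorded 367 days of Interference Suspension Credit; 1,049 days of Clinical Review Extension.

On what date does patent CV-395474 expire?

Earliest priority filing: 5 July 1981.
Base term: 5 July 1981 + 15 years → 5 July 1996.
Interference Suspension Credit: +367 days → 7 July 1997.
Clinical Review Extension: 1049 days claimed exceeds the 862-day cap, so +862 days → 16 November 1999.

November 16, 1999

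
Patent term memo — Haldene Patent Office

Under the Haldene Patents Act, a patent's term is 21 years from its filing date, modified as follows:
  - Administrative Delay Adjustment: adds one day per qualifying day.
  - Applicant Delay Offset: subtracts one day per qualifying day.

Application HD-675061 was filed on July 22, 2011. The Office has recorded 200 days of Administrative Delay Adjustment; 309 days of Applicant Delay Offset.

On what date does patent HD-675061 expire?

Base term: filing date + 21 years → 22 July 2032.
Administrative Delay Adjustment: +200 days → 7 February 2033.
Applicant Delay Offset: −309 days → 4 April 2032.

2032-04-04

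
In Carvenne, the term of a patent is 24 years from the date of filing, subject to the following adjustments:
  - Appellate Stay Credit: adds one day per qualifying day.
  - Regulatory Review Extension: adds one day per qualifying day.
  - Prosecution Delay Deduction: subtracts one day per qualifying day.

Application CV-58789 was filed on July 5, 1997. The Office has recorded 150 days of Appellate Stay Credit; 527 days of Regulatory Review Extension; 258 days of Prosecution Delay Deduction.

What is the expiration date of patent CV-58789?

2022-08-28

Base term: filing date + 24 years → 5 July 2021.
Appellate Stay Credit: +150 days → 2 December 2021.
Regulatory Review Extension: +527 days → 13 May 2023.
Prosecution Delay Deduction: −258 days → 28 August 2022.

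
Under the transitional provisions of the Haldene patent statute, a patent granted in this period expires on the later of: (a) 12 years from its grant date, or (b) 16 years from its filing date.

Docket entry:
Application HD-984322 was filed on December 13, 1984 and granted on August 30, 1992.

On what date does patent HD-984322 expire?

August 30, 2004

(a) grant + 12 years → 30 August 2004.
(b) filing + 16 years → 13 December 2000.
Later of the two: 30 August 2004.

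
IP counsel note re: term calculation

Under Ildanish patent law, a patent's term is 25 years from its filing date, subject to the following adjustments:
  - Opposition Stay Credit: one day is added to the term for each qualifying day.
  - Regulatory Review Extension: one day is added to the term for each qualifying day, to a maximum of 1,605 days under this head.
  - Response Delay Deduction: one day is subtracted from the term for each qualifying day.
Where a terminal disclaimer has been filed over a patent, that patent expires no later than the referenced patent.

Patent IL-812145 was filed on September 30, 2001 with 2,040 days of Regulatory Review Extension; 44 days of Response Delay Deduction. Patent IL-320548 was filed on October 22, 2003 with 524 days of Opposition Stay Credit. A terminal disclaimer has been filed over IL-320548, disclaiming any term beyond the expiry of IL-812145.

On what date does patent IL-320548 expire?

Natural term of IL-320548:
  Base: filing + 25 years → 22 October 2028.
  Opposition Stay Credit: +524 days → 30 March 2030.
Expiry of referenced patent IL-812145:
  Base: filing + 25 years → 30 September 2026.
  Regulatory Review Extension: 2040 days claimed exceeds the 1605-day cap, so +1605 days → 21 February 2031.
  Response Delay Deduction: −44 days → 8 January 2031.
Terminal disclaimer: IL-320548 expires on the earlier of 30 March 2030 and 8 January 2031.

March 30, 2030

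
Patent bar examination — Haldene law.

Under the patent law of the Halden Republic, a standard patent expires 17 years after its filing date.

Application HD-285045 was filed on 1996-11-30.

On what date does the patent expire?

2013-11-30

Filing date + 17 years → 30 November 2013.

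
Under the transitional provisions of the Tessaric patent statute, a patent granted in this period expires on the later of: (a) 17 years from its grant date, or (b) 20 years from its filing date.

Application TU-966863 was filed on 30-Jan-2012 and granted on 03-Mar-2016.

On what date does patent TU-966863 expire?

March 3, 2033

(a) grant + 17 years → 3 March 2033.
(b) filing + 20 years → 30 January 2032.
Later of the two: 3 March 2033.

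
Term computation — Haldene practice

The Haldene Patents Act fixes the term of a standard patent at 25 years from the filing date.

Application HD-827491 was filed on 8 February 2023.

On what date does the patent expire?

Filing date + 25 years → 8 February 2048.

2048-02-08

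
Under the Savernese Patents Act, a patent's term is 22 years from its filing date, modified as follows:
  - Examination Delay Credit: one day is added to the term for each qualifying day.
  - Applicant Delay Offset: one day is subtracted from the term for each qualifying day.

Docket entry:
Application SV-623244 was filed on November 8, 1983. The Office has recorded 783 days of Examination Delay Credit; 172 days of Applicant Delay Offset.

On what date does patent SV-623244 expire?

2007-07-12

Base term: filing date + 22 years → 8 November 2005.
Examination Delay Credit: +783 days → 31 December 2007.
Applicant Delay Offset: −172 days → 12 July 2007.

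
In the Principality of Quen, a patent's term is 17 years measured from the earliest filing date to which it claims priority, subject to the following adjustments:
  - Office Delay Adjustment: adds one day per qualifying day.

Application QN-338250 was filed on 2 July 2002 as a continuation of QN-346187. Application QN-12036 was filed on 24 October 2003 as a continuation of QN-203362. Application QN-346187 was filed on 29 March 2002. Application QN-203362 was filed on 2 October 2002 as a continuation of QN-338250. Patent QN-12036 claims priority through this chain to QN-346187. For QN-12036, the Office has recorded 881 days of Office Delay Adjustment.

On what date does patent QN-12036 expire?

Earliest priority filing: 29 March 2002.
Base term: 29 March 2002 + 17 years → 29 March 2019.
Office Delay Adjustment: +881 days → 26 August 2021.

2021-08-26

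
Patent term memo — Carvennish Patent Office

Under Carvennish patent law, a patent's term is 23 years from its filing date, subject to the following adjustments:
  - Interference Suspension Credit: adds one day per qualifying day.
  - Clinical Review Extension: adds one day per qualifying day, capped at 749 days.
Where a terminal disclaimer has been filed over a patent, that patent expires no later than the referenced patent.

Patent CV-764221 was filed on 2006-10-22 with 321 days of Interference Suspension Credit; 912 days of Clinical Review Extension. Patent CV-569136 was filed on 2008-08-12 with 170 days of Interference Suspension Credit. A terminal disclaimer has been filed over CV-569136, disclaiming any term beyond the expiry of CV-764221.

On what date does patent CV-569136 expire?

Natural term of CV-569136:
  Base: filing + 23 years → 12 August 2031.
  Interference Suspension Credit: +170 days → 29 January 2032.
Expiry of referenced patent CV-764221:
  Base: filing + 23 years → 22 October 2029.
  Interference Suspension Credit: +321 days → 8 September 2030.
  Clinical Review Extension: 912 days claimed exceeds the 749-day cap, so +749 days → 26 September 2032.
Terminal disclaimer: CV-569136 expires on the earlier of 29 January 2032 and 26 September 2032.

2032-01-29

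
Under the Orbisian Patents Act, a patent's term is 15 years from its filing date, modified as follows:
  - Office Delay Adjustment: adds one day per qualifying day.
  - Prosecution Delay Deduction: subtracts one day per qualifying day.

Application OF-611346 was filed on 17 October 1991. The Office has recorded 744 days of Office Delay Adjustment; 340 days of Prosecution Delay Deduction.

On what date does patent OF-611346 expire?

Base term: filing date + 15 years → 17 October 2006.
Office Delay Adjustment: +744 days → 30 October 2008.
Prosecution Delay Deduction: −340 days → 25 November 2007.

November 25, 2007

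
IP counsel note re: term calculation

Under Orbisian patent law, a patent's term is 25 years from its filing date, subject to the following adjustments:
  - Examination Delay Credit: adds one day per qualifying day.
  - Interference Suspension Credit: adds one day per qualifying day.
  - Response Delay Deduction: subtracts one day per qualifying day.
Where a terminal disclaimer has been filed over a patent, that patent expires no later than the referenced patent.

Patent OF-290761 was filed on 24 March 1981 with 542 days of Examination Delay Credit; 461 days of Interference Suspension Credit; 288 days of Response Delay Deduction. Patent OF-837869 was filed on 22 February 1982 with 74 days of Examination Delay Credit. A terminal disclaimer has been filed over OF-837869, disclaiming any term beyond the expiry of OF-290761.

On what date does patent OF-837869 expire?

2007-05-07

Natural term of OF-837869:
  Base: filing + 25 years → 22 February 2007.
  Examination Delay Credit: +74 days → 7 May 2007.
Expiry of referenced patent OF-290761:
  Base: filing + 25 years → 24 March 2006.
  Examination Delay Credit: +542 days → 17 September 2007.
  Interference Suspension Credit: +461 days → 21 December 2008.
  Response Delay Deduction: −288 days → 8 March 2008.
Terminal disclaimer: OF-837869 expires on the earlier of 7 May 2007 and 8 March 2008.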